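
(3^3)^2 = 729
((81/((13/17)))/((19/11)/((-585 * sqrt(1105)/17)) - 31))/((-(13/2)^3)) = 52296910875/4203269254418 - 12950685 * sqrt(1105)/710352503996642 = 0.01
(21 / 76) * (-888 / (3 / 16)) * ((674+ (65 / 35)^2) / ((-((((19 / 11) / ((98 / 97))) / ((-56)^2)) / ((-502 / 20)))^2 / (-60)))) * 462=-3361846568014503343335407616 / 64536331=-52092310113112927714.09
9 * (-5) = -45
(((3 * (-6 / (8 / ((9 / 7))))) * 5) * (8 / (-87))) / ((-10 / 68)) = -1836 / 203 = -9.04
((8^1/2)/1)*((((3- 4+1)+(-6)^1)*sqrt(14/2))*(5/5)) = -24*sqrt(7) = -63.50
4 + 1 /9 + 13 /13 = 46 /9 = 5.11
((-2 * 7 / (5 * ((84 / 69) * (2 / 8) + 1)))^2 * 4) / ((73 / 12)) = 414736 / 136875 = 3.03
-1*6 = -6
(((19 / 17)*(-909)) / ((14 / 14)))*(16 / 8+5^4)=-10828917 / 17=-636995.12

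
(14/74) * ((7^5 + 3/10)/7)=168073/370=454.25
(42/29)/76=21/1102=0.02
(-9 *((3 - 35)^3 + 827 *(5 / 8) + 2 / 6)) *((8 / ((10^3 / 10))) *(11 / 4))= 25542627 / 400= 63856.57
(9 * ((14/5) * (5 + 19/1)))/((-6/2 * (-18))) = 56/5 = 11.20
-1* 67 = -67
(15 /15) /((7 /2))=2 /7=0.29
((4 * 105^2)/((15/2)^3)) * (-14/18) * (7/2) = -38416/135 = -284.56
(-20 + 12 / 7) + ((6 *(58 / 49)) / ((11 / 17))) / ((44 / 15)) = -86231 / 5929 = -14.54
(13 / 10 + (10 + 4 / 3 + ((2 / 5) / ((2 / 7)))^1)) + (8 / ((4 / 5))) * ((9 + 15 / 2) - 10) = 2371 / 30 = 79.03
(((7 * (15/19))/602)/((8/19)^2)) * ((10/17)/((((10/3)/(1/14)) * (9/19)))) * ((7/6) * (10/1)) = 9025/561408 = 0.02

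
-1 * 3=-3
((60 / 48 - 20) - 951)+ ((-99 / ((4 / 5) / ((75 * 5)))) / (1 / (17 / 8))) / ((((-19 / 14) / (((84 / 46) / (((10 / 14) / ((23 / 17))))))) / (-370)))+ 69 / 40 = -70673741949 / 760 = -92991765.72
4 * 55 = 220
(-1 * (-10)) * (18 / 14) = 90 / 7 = 12.86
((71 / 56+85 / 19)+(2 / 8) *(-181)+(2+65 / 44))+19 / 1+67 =584835 / 11704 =49.97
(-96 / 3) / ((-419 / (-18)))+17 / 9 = 1939 / 3771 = 0.51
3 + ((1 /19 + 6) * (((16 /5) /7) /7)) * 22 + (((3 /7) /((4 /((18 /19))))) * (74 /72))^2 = 1893335 /161728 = 11.71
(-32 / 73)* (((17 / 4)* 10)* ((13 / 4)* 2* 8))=-70720 / 73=-968.77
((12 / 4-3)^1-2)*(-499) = 998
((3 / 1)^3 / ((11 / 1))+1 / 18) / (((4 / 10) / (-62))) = -77035 / 198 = -389.07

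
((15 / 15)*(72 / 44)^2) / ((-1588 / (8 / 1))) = -648 / 48037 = -0.01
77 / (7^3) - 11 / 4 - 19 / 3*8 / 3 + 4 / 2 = -30719 / 1764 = -17.41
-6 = -6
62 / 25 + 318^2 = 2528162 / 25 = 101126.48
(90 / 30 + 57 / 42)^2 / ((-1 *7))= -3721 / 1372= -2.71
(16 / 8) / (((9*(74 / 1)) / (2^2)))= 4 / 333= 0.01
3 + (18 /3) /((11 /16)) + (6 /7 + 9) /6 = 2059 /154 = 13.37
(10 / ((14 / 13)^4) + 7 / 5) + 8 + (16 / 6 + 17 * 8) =44803043 / 288120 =155.50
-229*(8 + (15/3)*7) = -9847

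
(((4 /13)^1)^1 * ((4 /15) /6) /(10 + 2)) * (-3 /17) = -2 /9945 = -0.00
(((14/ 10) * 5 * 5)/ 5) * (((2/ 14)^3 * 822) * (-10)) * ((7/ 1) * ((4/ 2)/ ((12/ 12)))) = -16440/ 7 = -2348.57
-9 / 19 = -0.47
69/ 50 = 1.38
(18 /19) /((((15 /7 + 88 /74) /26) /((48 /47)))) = 5818176 /770659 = 7.55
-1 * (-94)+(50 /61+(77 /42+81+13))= 69779 /366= 190.65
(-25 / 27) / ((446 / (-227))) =5675 / 12042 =0.47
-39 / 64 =-0.61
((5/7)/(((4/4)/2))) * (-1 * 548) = -5480/7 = -782.86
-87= -87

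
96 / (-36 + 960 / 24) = 24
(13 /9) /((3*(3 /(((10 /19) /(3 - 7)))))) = -65 /3078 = -0.02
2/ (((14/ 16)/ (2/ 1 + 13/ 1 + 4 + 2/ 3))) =944/ 21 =44.95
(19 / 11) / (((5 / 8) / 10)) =304 / 11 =27.64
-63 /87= -21 /29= -0.72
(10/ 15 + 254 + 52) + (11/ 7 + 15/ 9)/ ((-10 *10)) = 53661/ 175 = 306.63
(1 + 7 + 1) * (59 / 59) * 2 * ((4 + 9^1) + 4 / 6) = 246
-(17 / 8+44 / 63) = -1423 / 504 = -2.82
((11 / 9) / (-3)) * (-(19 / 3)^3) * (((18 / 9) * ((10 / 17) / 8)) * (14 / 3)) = 2640715 / 37179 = 71.03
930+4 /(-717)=666806 /717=929.99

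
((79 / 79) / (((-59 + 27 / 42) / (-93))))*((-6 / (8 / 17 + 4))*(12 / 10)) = -199206 / 77615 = -2.57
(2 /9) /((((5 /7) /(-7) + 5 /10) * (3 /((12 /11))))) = 784 /3861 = 0.20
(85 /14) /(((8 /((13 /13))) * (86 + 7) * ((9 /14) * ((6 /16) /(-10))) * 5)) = -170 /2511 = -0.07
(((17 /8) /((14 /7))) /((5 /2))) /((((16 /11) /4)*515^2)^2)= 2057 /45020352400000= 0.00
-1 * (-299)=299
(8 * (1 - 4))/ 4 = -6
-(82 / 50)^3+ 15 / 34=-2108939 / 531250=-3.97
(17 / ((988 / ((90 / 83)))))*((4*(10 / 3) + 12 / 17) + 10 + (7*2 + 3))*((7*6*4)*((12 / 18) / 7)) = 19320 / 1577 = 12.25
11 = 11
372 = 372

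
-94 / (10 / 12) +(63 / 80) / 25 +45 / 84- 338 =-6303259 / 14000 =-450.23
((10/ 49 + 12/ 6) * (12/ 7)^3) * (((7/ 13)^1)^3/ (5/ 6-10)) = -1119744/ 5920915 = -0.19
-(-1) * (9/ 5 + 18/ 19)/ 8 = 261/ 760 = 0.34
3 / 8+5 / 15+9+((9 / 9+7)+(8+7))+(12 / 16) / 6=197 / 6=32.83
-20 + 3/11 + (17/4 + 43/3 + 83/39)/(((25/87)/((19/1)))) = 1349.72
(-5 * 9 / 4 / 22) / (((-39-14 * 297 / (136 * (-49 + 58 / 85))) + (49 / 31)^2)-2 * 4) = 0.01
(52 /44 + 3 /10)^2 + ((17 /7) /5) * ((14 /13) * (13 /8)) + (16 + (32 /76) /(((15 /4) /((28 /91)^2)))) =1110601211 /58279650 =19.06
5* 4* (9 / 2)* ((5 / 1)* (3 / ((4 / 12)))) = 4050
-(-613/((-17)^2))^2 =-375769/83521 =-4.50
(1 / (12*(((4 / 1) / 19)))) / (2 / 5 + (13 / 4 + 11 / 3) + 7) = 0.03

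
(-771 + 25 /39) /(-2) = 15022 /39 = 385.18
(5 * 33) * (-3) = -495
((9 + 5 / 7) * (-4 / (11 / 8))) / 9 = -2176 / 693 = -3.14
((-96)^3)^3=-692533995824480256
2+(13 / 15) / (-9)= 257 / 135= 1.90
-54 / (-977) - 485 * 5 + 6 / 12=-4737365 / 1954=-2424.44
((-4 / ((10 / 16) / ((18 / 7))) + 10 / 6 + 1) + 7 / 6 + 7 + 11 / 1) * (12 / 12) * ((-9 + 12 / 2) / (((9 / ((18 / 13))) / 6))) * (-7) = 6774 / 65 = 104.22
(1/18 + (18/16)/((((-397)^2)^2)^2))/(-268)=-2468221013617387712725/11906698169690278325794656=-0.00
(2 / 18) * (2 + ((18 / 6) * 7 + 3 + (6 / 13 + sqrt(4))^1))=370 / 117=3.16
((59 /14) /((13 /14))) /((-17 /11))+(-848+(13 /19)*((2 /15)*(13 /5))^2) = -20096649727 /23619375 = -850.85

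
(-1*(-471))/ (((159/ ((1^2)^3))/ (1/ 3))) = 157/ 159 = 0.99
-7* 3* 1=-21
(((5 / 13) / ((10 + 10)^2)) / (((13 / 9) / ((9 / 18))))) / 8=9 / 216320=0.00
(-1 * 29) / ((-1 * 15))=29 / 15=1.93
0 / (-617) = 0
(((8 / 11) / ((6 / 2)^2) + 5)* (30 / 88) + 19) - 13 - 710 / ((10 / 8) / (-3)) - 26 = 2447683 / 1452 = 1685.73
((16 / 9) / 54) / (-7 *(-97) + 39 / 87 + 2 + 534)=29 / 1070658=0.00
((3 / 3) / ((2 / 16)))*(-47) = -376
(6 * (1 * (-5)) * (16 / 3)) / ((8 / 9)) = -180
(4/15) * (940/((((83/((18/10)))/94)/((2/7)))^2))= 717624576/8439025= 85.04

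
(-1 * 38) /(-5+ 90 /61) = 2318 /215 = 10.78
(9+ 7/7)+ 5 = 15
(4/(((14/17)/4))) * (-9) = -1224/7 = -174.86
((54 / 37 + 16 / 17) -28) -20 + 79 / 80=-2244869 / 50320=-44.61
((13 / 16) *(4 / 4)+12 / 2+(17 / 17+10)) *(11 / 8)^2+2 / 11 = 33.86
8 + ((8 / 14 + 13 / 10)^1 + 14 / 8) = 1627 / 140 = 11.62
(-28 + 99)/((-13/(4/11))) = -284/143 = -1.99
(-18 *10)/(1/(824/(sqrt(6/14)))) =-49440 *sqrt(21) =-226562.54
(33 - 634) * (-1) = 601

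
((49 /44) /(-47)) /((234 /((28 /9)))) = -343 /1088802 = -0.00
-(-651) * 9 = 5859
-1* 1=-1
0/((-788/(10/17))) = 0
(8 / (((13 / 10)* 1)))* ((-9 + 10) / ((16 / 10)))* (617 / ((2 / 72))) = 1110600 / 13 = 85430.77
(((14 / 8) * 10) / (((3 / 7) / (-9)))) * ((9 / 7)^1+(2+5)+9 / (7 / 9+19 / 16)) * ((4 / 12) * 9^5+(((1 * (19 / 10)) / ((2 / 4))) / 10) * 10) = -26341233702 / 283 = -93078564.32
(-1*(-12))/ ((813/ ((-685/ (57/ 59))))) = -10.47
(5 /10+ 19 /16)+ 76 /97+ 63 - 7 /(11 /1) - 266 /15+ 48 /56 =85968401 /1792560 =47.96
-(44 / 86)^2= -484 / 1849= -0.26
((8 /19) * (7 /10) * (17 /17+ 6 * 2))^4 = 17555190016 /81450625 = 215.53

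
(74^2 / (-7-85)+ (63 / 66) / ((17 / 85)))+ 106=25933 / 506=51.25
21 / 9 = 7 / 3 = 2.33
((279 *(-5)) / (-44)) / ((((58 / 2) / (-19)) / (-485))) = 12854925 / 1276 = 10074.39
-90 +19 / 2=-80.50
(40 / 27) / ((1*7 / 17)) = 680 / 189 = 3.60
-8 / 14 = -4 / 7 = -0.57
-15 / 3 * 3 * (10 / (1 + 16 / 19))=-570 / 7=-81.43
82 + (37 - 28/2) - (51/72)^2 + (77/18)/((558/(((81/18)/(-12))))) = 5597609/53568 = 104.50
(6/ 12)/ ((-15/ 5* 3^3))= -1/ 162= -0.01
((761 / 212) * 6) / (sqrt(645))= 761 * sqrt(645) / 22790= 0.85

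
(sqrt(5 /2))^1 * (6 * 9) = 27 * sqrt(10) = 85.38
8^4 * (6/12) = 2048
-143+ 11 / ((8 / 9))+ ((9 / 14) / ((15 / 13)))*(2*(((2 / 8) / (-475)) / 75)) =-434328151 / 3325000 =-130.63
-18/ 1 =-18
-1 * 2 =-2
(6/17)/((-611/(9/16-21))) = 981/83096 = 0.01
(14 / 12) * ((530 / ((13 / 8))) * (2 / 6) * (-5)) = -74200 / 117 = -634.19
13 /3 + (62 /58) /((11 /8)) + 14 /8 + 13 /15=7.73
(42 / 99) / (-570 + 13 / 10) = -140 / 187671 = -0.00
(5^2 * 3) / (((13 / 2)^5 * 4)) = 600 / 371293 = 0.00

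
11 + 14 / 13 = 157 / 13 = 12.08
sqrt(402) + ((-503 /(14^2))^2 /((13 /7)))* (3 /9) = 21.23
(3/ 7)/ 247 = 3/ 1729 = 0.00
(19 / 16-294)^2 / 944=21949225 / 241664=90.83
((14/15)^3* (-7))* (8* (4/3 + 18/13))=-16288384/131625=-123.75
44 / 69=0.64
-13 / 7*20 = -37.14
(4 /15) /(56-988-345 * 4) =-1 /8670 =-0.00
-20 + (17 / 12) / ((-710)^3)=-20.00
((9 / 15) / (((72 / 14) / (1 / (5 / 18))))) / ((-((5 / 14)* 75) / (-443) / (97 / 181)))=2105579 / 565625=3.72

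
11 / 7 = 1.57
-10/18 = -0.56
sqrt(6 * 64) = 8 * sqrt(6) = 19.60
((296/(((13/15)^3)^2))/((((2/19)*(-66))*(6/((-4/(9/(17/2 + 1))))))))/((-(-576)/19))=3965359375/1699036768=2.33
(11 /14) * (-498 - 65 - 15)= -3179 /7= -454.14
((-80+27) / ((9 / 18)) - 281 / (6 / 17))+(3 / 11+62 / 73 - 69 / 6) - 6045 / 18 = -1248.38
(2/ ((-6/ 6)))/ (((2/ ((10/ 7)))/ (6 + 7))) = -130/ 7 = -18.57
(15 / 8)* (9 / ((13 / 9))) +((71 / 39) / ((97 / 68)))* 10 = 739805 / 30264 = 24.45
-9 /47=-0.19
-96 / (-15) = 32 / 5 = 6.40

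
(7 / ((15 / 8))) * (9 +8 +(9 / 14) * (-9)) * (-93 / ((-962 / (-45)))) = -87606 / 481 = -182.13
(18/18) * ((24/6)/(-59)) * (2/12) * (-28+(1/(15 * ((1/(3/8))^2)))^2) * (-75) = -2867191/120832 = -23.73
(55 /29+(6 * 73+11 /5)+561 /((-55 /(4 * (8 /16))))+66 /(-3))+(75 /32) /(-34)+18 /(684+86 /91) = 392986903037 /983318080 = 399.65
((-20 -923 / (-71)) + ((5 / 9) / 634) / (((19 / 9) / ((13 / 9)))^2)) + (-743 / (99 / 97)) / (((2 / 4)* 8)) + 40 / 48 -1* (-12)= -7983220967 / 45317052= -176.16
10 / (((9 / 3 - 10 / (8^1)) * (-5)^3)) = -8 / 175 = -0.05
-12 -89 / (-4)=41 / 4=10.25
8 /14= 4 /7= 0.57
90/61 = 1.48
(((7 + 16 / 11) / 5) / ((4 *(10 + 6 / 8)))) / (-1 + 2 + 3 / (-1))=-93 / 4730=-0.02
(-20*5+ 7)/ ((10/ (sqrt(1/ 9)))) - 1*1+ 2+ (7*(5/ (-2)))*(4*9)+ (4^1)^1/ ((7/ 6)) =-44007/ 70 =-628.67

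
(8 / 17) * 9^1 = 72 / 17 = 4.24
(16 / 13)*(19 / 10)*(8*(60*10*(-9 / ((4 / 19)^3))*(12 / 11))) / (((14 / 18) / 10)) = -152006414400 / 1001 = -151854559.84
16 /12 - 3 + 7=16 /3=5.33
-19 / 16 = -1.19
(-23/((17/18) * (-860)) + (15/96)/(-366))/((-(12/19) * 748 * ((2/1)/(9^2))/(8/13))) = -204159807/138752922880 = -0.00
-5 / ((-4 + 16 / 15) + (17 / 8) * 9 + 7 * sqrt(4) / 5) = -600 / 2279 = -0.26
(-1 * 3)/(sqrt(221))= -3 * sqrt(221)/221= -0.20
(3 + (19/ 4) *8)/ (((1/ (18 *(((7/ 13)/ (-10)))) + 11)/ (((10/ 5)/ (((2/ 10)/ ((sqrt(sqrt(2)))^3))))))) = 69.17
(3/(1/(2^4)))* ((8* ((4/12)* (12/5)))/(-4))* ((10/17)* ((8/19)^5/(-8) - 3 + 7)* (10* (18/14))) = -684308736000/294655781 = -2322.40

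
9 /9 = 1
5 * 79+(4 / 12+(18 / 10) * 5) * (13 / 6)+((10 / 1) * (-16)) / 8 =3557 / 9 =395.22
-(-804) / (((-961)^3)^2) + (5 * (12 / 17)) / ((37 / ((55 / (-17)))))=-2599287186502205614128 / 8422478147050962594373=-0.31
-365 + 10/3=-1085/3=-361.67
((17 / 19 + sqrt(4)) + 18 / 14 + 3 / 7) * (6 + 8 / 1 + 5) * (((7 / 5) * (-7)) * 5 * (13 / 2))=-55783 / 2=-27891.50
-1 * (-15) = 15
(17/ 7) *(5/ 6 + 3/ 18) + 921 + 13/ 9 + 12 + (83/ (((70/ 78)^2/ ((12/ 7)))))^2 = 21274734109129/ 661775625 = 32147.96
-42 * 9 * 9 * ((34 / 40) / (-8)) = 28917 / 80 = 361.46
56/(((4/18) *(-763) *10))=-18/545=-0.03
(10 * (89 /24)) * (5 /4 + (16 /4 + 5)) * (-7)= -127715 /48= -2660.73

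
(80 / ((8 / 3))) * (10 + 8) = 540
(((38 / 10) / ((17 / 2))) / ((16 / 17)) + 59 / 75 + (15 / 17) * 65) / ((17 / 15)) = 597869 / 11560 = 51.72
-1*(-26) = 26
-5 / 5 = -1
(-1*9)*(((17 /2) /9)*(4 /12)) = -17 /6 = -2.83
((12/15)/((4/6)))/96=1/80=0.01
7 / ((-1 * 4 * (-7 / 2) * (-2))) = -1 / 4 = -0.25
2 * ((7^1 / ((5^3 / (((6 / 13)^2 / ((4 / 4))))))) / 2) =252 / 21125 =0.01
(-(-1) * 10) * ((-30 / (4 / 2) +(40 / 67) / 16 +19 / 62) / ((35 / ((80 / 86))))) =-2435280 / 625177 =-3.90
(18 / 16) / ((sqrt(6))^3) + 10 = sqrt(6) / 32 + 10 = 10.08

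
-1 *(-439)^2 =-192721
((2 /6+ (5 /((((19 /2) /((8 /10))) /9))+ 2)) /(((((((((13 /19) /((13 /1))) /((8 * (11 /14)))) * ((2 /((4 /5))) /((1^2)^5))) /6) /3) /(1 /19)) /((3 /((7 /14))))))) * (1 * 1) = 1105632 /665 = 1662.60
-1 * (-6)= 6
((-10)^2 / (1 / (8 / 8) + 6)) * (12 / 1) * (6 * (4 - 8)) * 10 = -288000 / 7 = -41142.86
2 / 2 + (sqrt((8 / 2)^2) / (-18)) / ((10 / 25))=4 / 9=0.44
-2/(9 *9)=-2/81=-0.02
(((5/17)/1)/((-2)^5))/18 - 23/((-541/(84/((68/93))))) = 25870639/5297472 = 4.88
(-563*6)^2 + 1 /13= 148341493 /13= 11410884.08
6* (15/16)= 45/8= 5.62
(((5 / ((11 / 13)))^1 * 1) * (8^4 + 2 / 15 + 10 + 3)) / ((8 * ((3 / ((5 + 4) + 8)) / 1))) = 13621777 / 792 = 17199.21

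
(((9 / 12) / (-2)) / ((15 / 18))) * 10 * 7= -63 / 2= -31.50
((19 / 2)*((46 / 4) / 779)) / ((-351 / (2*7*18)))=-161 / 1599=-0.10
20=20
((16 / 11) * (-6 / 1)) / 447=-32 / 1639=-0.02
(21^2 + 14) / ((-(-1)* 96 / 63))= 9555 / 32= 298.59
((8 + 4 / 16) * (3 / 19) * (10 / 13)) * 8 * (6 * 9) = 432.87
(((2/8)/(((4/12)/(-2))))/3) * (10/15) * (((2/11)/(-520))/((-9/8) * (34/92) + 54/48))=92/559845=0.00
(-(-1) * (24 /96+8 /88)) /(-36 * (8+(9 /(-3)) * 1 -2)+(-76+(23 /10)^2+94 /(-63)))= -23625 /12488003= -0.00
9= 9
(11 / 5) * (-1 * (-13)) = 143 / 5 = 28.60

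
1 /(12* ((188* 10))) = 1 /22560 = 0.00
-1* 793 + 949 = 156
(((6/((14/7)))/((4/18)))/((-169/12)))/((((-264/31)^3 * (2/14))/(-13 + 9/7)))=-3664293/28792192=-0.13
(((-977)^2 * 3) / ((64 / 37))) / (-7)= -105952719 / 448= -236501.60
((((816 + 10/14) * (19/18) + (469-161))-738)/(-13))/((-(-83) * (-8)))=54443/1087632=0.05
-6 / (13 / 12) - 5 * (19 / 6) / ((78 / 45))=-763 / 52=-14.67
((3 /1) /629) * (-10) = -30 /629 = -0.05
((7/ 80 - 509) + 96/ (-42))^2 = 261323.61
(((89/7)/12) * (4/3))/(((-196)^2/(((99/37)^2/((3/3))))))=96921/368140528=0.00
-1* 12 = -12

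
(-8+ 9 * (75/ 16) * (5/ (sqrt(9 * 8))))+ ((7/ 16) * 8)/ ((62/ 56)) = -150/ 31+ 1125 * sqrt(2)/ 64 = 20.02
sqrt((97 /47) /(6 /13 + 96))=sqrt(74320818) /58938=0.15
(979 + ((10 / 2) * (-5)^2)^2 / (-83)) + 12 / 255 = 5579052 / 7055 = 790.79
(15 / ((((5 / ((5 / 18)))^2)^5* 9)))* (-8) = -5 / 1338925209984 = -0.00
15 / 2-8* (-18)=303 / 2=151.50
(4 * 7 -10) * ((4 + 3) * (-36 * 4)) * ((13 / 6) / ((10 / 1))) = -19656 / 5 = -3931.20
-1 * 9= -9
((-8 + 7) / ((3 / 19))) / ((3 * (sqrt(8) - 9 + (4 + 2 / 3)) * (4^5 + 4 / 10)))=95 * sqrt(2) / 248417 + 95 / 114654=0.00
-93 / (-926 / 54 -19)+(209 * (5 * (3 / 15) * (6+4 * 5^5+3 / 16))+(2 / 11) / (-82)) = 575265080793 / 220088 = 2613795.76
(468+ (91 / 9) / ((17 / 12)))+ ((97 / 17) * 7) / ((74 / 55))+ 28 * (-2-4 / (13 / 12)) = 16947911 / 49062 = 345.44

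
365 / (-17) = -365 / 17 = -21.47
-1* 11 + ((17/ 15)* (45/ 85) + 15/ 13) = -9.25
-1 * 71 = -71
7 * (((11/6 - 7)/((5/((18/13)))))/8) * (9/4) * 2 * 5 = -5859/208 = -28.17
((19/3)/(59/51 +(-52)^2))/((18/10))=1615/1241667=0.00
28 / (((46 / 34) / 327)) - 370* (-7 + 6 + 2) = 147142 / 23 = 6397.48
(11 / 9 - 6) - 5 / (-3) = -28 / 9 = -3.11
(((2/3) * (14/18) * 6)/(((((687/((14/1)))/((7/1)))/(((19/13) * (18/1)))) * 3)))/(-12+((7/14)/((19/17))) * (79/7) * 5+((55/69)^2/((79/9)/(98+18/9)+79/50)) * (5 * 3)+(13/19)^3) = 418445889001952/2072916851964543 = 0.20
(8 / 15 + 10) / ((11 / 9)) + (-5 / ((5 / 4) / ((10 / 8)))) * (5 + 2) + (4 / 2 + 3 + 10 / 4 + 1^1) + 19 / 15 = -5483 / 330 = -16.62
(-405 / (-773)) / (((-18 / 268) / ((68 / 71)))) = -410040 / 54883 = -7.47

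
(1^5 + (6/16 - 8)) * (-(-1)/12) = -53/96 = -0.55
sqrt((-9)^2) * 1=9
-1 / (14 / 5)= -5 / 14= -0.36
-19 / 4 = -4.75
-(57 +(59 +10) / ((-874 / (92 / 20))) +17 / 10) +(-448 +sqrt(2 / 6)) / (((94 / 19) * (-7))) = -202714 / 4465 - 19 * sqrt(3) / 1974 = -45.42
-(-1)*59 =59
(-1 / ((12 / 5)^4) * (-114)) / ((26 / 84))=83125 / 7488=11.10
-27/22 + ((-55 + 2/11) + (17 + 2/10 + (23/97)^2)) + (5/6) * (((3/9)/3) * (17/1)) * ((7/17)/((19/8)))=-20450238971/530949870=-38.52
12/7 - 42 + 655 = 4303/7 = 614.71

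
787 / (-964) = -787 / 964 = -0.82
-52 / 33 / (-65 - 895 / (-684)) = 11856 / 479215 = 0.02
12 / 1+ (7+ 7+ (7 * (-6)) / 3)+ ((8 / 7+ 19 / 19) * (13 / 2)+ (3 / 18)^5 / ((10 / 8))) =1764187 / 68040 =25.93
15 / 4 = 3.75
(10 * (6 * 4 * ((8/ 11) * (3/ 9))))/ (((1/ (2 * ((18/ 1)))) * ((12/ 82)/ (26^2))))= 106429440/ 11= 9675403.64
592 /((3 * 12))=148 /9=16.44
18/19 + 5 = 113/19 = 5.95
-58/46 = -29/23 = -1.26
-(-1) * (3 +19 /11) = 52 /11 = 4.73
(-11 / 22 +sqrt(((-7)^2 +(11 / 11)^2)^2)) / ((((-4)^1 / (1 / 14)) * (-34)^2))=-99 / 129472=-0.00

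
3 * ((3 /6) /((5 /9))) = 27 /10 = 2.70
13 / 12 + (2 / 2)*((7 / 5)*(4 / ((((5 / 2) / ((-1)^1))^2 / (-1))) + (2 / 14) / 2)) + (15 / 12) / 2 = 2737 / 3000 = 0.91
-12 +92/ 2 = 34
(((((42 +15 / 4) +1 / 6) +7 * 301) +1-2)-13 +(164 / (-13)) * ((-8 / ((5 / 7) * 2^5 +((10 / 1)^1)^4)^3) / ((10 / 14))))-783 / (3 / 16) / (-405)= 13569288425603561969 / 6313564604880000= 2149.23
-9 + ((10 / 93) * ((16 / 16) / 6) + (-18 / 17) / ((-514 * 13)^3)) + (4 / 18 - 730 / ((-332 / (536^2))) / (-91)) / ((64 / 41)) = -1628191228102243944721 / 365397988993264864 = -4455.94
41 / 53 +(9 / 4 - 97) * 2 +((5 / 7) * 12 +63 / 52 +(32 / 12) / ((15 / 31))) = -150563549 / 868140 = -173.43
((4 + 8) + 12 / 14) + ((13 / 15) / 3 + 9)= 6976 / 315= 22.15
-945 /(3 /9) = -2835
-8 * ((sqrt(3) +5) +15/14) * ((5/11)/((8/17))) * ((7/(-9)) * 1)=595 * sqrt(3)/99 +7225/198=46.90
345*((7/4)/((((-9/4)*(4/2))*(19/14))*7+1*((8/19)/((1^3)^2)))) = -45885/3217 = -14.26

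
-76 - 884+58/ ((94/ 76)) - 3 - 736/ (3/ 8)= -405907/ 141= -2878.77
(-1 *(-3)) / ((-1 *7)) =-3 / 7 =-0.43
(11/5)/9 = 11/45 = 0.24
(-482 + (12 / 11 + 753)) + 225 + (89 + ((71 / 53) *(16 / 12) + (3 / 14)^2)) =201542353 / 342804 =587.92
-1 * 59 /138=-59 /138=-0.43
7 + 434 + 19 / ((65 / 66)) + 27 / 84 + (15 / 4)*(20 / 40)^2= 3360093 / 7280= 461.55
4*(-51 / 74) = -102 / 37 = -2.76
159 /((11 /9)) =1431 /11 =130.09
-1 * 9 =-9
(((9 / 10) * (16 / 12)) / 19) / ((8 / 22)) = 33 / 190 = 0.17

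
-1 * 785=-785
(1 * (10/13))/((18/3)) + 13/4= 527/156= 3.38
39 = 39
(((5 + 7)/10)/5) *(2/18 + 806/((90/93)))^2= 2810100512/16875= 166524.47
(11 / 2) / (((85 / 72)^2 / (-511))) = -2016.56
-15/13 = -1.15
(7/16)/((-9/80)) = -35/9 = -3.89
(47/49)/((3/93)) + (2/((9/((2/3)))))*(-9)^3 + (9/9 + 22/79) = -298016/3871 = -76.99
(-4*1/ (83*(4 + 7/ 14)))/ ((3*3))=-8/ 6723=-0.00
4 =4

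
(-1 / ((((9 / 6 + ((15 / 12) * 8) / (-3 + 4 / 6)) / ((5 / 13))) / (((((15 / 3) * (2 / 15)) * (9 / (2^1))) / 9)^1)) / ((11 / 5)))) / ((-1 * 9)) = -154 / 13689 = -0.01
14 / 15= 0.93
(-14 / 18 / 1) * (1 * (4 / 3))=-28 / 27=-1.04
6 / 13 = 0.46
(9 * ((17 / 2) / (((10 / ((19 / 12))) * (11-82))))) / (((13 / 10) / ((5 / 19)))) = -255 / 7384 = -0.03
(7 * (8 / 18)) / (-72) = -7 / 162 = -0.04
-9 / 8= -1.12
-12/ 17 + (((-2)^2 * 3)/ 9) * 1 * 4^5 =1364.63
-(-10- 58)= 68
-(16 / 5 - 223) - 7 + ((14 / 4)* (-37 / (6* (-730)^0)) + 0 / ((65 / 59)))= 11473 / 60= 191.22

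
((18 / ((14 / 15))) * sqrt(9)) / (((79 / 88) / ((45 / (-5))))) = -320760 / 553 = -580.04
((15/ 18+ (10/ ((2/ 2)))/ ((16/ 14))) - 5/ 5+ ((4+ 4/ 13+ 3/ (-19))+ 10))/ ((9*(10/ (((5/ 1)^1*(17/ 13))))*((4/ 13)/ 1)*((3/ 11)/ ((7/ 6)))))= 88201729/ 3841344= 22.96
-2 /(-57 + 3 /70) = 140 /3987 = 0.04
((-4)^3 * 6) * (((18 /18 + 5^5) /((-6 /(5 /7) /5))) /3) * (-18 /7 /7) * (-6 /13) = 180057600 /4459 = 40380.71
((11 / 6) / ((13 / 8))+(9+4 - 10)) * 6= 322 / 13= 24.77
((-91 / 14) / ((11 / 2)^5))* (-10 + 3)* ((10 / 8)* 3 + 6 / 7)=6708 / 161051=0.04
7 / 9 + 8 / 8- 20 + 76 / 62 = -4742 / 279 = -17.00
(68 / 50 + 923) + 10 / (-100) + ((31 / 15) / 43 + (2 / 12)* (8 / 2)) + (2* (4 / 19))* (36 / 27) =37808151 / 40850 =925.54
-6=-6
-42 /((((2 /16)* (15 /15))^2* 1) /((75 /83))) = -201600 /83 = -2428.92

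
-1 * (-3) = 3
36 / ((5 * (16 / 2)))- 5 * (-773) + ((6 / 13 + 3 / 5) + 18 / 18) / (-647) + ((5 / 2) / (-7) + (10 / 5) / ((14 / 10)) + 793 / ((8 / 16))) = 1605272056 / 294385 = 5452.97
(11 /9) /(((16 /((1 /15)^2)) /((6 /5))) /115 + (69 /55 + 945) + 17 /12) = 55660 /44344947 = 0.00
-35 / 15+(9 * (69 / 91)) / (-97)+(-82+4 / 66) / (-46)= -4169852 / 6699693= -0.62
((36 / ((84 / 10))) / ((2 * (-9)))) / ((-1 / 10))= 50 / 21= 2.38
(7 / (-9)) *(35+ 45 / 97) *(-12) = 96320 / 291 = 331.00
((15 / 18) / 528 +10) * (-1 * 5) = -158425 / 3168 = -50.01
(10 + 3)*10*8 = 1040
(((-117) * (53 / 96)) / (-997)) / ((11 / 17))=35139 / 350944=0.10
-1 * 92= -92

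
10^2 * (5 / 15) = 100 / 3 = 33.33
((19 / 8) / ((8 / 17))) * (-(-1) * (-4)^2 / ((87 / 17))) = 5491 / 348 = 15.78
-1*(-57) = 57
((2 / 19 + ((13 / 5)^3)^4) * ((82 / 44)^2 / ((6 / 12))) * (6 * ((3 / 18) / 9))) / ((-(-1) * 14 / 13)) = 460644699993339277 / 6735351562500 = 68392.08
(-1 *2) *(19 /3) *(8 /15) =-304 /45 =-6.76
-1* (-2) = 2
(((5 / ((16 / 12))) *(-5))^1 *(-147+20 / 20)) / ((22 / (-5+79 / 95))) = -9855 / 19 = -518.68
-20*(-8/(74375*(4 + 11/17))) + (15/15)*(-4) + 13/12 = -2418991/829500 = -2.92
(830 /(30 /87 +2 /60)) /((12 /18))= 1083150 /329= 3292.25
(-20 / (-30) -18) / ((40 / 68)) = -442 / 15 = -29.47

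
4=4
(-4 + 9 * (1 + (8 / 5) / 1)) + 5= 122 / 5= 24.40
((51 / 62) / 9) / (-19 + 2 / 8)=-34 / 6975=-0.00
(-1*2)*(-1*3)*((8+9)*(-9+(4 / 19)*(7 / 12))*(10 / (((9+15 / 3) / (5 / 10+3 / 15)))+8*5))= -696762 / 19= -36671.68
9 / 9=1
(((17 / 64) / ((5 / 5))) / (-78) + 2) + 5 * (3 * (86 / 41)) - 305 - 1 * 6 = -56804665 / 204672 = -277.54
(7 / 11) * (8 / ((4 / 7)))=98 / 11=8.91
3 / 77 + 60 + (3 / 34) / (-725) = 113956719 / 1898050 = 60.04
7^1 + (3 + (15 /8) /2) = 175 /16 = 10.94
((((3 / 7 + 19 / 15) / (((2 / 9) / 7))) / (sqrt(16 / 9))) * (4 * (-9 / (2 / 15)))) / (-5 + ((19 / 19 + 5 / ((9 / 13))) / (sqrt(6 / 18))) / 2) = -2400597 * sqrt(3) / 1388 - 2919645 / 1388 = -5099.14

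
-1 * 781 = -781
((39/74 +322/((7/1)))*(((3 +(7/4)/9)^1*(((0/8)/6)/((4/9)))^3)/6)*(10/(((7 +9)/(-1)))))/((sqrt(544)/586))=0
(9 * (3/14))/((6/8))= 2.57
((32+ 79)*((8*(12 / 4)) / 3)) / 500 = 222 / 125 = 1.78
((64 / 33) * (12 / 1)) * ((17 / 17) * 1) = 256 / 11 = 23.27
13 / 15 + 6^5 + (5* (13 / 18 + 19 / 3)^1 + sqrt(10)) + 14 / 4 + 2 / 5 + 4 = sqrt(10) + 351902 / 45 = 7823.21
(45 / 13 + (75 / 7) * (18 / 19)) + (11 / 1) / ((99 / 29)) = 261956 / 15561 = 16.83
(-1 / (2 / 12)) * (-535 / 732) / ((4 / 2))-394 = -95601 / 244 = -391.81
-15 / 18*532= -1330 / 3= -443.33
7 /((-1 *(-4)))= 1.75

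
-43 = -43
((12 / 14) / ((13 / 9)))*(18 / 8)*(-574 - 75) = -157707 / 182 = -866.52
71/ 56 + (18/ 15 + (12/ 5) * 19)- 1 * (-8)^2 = -15.93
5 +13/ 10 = 63/ 10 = 6.30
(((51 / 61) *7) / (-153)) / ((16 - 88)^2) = -0.00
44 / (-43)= -44 / 43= -1.02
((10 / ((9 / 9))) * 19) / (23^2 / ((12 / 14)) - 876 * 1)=-1140 / 1553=-0.73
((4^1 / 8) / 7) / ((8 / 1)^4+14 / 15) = 15 / 860356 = 0.00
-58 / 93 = -0.62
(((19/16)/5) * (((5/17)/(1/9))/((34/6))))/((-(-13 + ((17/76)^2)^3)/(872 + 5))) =1806164386797312/241322218634197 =7.48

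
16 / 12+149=451 / 3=150.33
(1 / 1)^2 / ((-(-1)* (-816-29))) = -1 / 845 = -0.00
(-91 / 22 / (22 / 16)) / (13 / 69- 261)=6279 / 544379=0.01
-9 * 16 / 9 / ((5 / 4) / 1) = -64 / 5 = -12.80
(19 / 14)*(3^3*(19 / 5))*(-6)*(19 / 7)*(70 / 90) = -61731 / 35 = -1763.74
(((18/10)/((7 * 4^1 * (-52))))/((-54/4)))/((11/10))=1/12012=0.00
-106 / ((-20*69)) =53 / 690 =0.08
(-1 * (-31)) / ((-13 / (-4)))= 124 / 13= 9.54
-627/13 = -48.23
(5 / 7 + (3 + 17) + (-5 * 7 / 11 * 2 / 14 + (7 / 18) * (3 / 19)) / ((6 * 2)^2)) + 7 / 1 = 27.71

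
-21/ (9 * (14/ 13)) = -13/ 6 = -2.17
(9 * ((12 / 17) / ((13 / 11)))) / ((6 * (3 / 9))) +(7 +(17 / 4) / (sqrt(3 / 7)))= 17 * sqrt(21) / 12 +2141 / 221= 16.18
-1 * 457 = -457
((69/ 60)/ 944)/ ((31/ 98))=1127/ 292640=0.00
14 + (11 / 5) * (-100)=-206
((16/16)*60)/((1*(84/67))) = 335/7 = 47.86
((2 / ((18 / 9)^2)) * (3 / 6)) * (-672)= -168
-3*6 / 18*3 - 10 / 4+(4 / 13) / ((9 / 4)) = -1255 / 234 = -5.36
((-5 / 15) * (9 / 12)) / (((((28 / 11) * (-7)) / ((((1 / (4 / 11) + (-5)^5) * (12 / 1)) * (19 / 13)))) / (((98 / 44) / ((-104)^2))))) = -711873 / 4499456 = -0.16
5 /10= 1 /2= 0.50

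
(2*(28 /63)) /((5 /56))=448 /45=9.96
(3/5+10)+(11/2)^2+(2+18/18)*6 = 1177/20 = 58.85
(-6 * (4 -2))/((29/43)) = -516/29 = -17.79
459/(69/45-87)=-6885/1282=-5.37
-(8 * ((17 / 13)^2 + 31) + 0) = -44224 / 169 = -261.68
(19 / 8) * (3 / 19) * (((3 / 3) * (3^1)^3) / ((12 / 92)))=621 / 8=77.62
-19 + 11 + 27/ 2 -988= -1965/ 2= -982.50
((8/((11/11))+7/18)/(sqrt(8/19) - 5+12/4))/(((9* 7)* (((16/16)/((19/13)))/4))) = -0.58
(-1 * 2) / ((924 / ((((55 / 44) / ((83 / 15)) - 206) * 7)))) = 68317 / 21912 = 3.12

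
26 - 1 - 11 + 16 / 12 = 46 / 3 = 15.33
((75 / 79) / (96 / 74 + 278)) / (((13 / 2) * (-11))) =-2775 / 58371599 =-0.00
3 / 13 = 0.23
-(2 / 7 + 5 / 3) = -41 / 21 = -1.95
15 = 15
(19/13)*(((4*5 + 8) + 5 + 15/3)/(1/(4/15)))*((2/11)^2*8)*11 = 92416/2145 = 43.08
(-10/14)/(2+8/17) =-85/294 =-0.29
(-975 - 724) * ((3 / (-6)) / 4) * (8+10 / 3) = 28883 / 12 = 2406.92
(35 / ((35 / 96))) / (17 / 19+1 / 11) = 10032 / 103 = 97.40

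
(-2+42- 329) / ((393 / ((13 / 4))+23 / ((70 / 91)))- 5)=-37570 / 18957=-1.98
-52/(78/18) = -12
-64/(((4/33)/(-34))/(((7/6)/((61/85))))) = 1780240/61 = 29184.26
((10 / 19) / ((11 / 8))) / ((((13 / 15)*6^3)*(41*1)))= 50 / 1002573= 0.00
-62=-62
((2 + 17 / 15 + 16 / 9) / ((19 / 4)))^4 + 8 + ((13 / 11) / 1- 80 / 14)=4.61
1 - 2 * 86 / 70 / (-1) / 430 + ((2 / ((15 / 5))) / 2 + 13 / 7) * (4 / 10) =988 / 525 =1.88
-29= -29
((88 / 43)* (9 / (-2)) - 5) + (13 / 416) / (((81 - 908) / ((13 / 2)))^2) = -53488711965 / 3764345216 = -14.21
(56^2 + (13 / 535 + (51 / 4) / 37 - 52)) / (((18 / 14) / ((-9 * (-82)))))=70091234423 / 39590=1770427.74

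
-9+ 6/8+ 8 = -1/4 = -0.25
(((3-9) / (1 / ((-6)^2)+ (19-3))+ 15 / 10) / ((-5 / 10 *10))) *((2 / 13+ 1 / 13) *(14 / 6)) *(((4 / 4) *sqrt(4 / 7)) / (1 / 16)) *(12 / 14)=-124704 *sqrt(7) / 262535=-1.26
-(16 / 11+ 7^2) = -555 / 11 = -50.45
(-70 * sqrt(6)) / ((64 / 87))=-3045 * sqrt(6) / 32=-233.08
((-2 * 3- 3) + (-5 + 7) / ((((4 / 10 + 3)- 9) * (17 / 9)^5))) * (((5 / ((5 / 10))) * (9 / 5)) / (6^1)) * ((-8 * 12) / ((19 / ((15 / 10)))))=2037189528 / 9938999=204.97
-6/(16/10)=-15/4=-3.75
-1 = -1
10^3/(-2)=-500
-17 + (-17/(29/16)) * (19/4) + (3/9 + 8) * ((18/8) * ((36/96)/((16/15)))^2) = -112577385/1900544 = -59.23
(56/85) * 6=3.95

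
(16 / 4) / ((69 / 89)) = 356 / 69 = 5.16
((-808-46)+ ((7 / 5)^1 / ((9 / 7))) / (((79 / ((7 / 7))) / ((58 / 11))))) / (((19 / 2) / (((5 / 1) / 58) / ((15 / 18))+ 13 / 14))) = -1998799276 / 21546855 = -92.77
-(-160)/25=32/5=6.40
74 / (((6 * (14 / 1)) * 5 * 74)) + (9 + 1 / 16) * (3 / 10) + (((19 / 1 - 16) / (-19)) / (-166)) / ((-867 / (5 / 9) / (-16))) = 2.72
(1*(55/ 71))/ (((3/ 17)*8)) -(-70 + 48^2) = -3805801/ 1704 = -2233.45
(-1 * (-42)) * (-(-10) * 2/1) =840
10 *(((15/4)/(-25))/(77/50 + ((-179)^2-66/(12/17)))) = -0.00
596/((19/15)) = 8940/19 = 470.53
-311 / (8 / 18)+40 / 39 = -109001 / 156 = -698.72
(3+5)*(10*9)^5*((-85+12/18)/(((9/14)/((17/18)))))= -5852800800000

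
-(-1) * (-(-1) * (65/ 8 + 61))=553/ 8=69.12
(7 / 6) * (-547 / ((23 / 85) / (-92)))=650930 / 3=216976.67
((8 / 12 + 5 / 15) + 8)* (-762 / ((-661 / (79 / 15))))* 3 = 541782 / 3305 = 163.93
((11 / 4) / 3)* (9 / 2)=33 / 8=4.12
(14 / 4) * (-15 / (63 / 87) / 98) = -145 / 196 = -0.74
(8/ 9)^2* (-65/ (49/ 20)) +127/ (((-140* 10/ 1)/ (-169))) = -4470479/ 793800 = -5.63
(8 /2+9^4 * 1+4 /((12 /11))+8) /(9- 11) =-9865 /3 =-3288.33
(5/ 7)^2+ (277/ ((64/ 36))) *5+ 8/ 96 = 1833751/ 2352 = 779.66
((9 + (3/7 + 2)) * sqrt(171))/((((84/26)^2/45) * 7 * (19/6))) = 29.07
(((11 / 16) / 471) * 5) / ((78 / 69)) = 1265 / 195936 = 0.01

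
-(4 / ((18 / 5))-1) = -1 / 9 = -0.11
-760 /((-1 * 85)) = 152 /17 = 8.94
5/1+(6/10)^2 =134/25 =5.36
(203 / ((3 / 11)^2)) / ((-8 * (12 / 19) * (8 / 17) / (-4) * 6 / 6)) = 7933849 / 1728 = 4591.35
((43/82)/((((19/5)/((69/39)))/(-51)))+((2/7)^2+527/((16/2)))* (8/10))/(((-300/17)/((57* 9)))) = -3060700893/2611700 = -1171.92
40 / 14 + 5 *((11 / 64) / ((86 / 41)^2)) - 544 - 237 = -2577657583 / 3313408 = -777.95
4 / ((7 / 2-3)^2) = 16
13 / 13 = 1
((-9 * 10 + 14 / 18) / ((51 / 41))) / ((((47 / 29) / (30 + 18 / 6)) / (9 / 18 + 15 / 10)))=-21004874 / 7191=-2920.99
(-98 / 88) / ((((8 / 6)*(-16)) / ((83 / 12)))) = 4067 / 11264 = 0.36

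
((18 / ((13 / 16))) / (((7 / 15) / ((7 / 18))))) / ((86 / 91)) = 840 / 43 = 19.53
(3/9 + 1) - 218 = -650/3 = -216.67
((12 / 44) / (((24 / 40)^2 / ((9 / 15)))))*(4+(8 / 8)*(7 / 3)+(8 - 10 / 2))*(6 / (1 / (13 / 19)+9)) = 455 / 187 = 2.43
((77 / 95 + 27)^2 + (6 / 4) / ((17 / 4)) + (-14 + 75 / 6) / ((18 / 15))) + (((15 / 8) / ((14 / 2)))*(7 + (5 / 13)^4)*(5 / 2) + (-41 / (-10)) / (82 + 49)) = 12492983705959839 / 16073071186900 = 777.26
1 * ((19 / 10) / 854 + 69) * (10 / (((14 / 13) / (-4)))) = -2562.94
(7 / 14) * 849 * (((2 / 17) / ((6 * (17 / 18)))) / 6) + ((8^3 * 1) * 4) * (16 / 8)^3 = 9470801 / 578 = 16385.47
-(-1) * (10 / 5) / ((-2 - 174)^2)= 1 / 15488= 0.00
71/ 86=0.83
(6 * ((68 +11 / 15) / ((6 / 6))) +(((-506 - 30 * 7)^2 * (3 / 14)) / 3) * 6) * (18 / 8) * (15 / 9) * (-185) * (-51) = 109034737785 / 14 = 7788195556.07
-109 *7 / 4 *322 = -122843 / 2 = -61421.50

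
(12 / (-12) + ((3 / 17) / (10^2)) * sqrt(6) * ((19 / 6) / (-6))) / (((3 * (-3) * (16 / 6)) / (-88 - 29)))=-39 / 8 - 247 * sqrt(6) / 54400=-4.89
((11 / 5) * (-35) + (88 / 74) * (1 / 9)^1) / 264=-2327 / 7992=-0.29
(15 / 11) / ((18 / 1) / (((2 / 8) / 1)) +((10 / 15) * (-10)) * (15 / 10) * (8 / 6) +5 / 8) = 0.02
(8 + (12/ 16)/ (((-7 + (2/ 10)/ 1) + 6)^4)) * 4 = 10067/ 256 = 39.32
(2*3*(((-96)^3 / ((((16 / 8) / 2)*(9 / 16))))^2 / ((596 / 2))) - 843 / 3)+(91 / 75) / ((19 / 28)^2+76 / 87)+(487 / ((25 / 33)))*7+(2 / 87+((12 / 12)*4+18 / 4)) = 49810094748.37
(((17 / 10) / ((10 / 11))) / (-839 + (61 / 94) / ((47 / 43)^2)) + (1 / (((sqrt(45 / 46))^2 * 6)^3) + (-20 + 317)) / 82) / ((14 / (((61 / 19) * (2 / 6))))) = 81640937627705761 / 295052103657391500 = 0.28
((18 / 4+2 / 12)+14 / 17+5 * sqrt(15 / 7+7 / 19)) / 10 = 28 / 51+sqrt(44422) / 266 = 1.34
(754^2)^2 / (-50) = -161605221128 / 25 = -6464208845.12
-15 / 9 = -5 / 3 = -1.67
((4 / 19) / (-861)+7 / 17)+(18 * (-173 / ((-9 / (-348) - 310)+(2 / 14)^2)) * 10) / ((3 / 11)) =20076692093125 / 54439496559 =368.79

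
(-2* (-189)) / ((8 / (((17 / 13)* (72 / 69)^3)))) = 11104128 / 158171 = 70.20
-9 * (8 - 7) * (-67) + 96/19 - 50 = 558.05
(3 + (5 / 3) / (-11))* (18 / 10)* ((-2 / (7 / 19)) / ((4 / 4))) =-10716 / 385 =-27.83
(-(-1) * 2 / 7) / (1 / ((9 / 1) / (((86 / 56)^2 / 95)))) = 191520 / 1849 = 103.58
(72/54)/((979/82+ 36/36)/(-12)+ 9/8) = 656/23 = 28.52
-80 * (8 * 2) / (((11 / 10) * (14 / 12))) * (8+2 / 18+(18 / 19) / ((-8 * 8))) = -5063200 / 627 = -8075.28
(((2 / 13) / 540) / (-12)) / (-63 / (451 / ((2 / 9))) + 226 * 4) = -451 / 17171902800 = -0.00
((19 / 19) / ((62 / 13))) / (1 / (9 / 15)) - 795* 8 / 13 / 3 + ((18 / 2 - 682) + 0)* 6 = -16929833 / 4030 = -4200.95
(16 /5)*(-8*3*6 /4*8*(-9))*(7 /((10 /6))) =870912 /25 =34836.48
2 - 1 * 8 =-6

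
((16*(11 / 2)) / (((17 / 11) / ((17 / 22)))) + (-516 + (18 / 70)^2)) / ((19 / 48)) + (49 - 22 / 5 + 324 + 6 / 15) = -19161237 / 23275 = -823.25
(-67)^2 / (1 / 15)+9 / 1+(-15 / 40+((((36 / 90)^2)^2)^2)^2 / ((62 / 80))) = 509680755619428679 / 7568359375000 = 67343.63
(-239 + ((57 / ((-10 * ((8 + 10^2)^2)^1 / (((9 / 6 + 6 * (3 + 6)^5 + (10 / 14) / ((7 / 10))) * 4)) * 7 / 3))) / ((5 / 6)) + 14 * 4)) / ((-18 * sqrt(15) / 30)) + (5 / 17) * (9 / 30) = 3 / 34 + 998652721 * sqrt(15) / 16669800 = 232.11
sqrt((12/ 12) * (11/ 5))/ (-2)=-sqrt(55)/ 10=-0.74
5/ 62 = 0.08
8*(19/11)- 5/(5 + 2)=1009/77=13.10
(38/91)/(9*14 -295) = -38/15379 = -0.00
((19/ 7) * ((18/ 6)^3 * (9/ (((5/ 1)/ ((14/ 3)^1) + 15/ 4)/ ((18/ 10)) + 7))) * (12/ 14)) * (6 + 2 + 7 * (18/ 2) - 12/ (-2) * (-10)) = 642.53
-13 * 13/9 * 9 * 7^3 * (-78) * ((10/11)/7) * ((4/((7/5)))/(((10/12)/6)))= 132874560/11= 12079505.45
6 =6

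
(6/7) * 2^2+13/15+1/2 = 1007/210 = 4.80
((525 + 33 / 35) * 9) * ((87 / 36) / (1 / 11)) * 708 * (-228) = -710929698336 / 35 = -20312277095.31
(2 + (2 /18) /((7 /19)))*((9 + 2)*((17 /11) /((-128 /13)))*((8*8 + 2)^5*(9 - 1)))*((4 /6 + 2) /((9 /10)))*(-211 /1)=174231284999200 /7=24890183571314.29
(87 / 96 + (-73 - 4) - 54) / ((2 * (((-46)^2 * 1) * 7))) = -181 / 41216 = -0.00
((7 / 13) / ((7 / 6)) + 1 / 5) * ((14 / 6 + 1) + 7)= 1333 / 195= 6.84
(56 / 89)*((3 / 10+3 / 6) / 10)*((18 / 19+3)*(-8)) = -2688 / 1691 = -1.59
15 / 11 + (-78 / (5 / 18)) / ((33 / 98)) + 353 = -26374 / 55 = -479.53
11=11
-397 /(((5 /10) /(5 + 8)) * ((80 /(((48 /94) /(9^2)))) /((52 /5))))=-268372 /31725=-8.46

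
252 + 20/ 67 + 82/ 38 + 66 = 407941/ 1273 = 320.46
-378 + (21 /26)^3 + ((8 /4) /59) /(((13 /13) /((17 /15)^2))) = -88062390497 /233321400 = -377.43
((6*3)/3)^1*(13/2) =39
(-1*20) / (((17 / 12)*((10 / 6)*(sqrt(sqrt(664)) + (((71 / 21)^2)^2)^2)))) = -144 / (17*(2^(3 / 4)*83^(1 / 4) + 645753531245761 / 37822859361)) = -0.00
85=85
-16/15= -1.07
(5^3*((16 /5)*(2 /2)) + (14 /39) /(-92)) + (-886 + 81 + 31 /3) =-236013 /598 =-394.67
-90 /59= -1.53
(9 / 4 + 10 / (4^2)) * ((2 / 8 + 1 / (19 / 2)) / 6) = 0.17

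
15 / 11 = 1.36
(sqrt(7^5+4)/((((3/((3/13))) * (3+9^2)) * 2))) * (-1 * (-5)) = 5 * sqrt(16811)/2184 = 0.30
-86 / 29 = -2.97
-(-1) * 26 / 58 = 0.45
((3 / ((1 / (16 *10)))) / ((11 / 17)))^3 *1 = 543338496000 / 1331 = 408218253.94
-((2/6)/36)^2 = -1/11664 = -0.00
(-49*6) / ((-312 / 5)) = 245 / 52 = 4.71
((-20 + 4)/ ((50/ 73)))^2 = 341056/ 625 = 545.69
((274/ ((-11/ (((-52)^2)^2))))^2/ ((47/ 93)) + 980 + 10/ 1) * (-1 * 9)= -3359335138813544050242/ 5687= -590704262144108326.05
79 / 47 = 1.68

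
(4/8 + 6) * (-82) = -533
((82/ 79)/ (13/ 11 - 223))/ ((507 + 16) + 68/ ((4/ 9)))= -451/ 65152880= -0.00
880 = 880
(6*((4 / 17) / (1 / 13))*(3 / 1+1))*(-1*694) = -50947.76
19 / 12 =1.58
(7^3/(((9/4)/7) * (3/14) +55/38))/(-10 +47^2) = 0.10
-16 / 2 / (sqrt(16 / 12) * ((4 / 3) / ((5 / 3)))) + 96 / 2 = 48 - 5 * sqrt(3) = 39.34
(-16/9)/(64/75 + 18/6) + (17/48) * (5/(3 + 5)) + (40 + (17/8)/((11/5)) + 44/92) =1156886321/28076928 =41.20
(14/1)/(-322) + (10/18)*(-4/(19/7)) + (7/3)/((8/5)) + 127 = 4014685/31464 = 127.60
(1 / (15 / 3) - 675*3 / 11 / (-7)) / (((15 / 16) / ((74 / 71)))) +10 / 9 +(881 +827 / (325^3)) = 1539685554949006 / 1689046734375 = 911.57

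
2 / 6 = 1 / 3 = 0.33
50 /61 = 0.82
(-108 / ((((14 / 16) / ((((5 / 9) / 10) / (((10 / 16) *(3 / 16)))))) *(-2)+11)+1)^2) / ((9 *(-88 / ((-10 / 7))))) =-327680 / 116119311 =-0.00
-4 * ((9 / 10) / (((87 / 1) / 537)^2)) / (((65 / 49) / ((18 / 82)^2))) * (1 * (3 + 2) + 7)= -27468877464 / 459459325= -59.79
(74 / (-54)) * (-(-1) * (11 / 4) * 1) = -407 / 108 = -3.77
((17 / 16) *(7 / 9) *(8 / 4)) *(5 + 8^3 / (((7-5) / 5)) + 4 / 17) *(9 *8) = 152943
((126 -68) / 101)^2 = 3364 / 10201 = 0.33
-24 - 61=-85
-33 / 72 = -11 / 24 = -0.46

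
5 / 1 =5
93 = 93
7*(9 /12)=21 /4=5.25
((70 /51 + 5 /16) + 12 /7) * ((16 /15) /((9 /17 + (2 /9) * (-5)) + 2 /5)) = -19417 /973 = -19.96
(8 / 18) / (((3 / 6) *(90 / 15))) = 4 / 27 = 0.15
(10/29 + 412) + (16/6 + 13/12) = 48267/116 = 416.09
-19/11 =-1.73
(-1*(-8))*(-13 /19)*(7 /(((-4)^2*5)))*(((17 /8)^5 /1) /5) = -129206987 /31129600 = -4.15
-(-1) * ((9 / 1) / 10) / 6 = 3 / 20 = 0.15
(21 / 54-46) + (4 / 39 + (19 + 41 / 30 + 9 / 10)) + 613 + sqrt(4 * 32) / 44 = 589.02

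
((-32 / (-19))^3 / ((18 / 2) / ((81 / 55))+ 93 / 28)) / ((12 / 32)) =22020096 / 16303843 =1.35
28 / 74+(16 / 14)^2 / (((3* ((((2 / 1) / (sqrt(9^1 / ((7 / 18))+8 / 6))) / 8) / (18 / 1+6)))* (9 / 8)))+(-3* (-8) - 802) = -28772 / 37+16384* sqrt(10794) / 9261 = -593.82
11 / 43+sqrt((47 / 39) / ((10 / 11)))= 11 / 43+sqrt(201630) / 390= 1.41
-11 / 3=-3.67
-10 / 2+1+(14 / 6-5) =-20 / 3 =-6.67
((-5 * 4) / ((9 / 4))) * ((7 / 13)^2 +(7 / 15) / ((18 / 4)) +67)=-24601376 / 41067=-599.05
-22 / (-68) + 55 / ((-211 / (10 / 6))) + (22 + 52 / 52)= 492619 / 21522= 22.89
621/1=621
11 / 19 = 0.58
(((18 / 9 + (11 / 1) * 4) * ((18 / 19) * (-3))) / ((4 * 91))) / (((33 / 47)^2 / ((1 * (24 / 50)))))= -1829052 / 5230225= -0.35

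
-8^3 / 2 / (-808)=32 / 101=0.32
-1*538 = -538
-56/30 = -28/15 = -1.87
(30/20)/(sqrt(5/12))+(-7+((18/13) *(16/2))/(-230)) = -10537/1495+3 *sqrt(15)/5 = -4.72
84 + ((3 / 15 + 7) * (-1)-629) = -2761 / 5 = -552.20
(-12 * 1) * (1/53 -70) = 44508/53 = 839.77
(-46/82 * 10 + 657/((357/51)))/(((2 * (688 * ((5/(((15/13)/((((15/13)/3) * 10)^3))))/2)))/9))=2687607/574000000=0.00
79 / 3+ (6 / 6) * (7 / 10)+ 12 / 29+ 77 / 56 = 100301 / 3480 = 28.82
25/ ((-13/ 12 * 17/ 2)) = -2.71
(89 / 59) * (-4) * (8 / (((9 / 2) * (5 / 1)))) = -2.15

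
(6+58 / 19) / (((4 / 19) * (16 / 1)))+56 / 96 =157 / 48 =3.27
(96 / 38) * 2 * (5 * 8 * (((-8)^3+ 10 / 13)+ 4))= -25320960 / 247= -102514.01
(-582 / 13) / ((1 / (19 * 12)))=-132696 / 13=-10207.38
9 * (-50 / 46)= -225 / 23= -9.78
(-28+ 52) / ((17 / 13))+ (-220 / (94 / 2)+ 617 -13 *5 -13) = 441585 / 799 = 552.67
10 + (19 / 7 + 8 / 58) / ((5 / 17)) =19993 / 1015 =19.70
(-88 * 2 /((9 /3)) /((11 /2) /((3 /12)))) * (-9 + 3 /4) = 22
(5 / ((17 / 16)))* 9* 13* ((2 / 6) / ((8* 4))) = 195 / 34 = 5.74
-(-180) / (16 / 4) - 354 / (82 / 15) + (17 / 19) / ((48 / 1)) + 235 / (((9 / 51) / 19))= 25281.93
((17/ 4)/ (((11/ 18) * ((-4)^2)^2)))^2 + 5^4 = 19824663409/ 31719424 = 625.00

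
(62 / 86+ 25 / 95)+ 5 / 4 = 7301 / 3268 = 2.23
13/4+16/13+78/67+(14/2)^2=190383/3484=54.64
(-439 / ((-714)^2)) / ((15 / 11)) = -4829 / 7646940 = -0.00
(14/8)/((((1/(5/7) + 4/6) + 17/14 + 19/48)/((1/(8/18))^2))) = 19845/8236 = 2.41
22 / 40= 0.55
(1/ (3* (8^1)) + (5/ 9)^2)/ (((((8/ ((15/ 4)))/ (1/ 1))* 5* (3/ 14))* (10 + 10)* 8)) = 1589/ 1658880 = 0.00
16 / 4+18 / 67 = 286 / 67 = 4.27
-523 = -523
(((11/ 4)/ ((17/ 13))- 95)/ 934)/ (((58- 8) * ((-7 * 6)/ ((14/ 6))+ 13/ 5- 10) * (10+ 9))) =6317/ 1532544560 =0.00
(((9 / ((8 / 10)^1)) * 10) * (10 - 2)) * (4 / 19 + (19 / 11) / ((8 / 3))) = 322875 / 418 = 772.43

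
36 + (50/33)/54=32101/891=36.03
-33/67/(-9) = 11/201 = 0.05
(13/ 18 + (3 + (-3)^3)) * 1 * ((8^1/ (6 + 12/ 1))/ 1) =-838/ 81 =-10.35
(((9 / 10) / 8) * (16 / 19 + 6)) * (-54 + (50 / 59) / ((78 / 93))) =-40.79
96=96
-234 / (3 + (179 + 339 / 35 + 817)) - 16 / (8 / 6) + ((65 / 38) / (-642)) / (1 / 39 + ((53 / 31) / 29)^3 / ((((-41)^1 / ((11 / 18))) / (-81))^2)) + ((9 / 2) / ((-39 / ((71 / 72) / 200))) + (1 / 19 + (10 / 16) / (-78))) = -7557087757012036871709429 / 614864813468391936195200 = -12.29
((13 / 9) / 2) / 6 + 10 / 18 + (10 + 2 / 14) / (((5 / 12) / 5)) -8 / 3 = 90511 / 756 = 119.72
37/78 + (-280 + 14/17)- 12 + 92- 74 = -361603/1326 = -272.70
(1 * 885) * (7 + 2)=7965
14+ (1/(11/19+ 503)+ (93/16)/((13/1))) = 138249/9568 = 14.45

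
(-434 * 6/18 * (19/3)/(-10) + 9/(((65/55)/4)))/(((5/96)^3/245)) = 344017895424/1625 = 211703320.26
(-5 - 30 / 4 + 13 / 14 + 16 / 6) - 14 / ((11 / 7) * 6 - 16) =-3272 / 483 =-6.77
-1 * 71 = -71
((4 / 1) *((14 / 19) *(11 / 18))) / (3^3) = 308 / 4617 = 0.07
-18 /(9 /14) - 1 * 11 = -39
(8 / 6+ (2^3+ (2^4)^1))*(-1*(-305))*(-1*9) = -69540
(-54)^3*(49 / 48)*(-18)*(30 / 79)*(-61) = -5294923830 / 79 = -67024352.28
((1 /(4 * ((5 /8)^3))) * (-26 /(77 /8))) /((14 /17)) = -3.36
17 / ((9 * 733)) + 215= 1418372 / 6597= 215.00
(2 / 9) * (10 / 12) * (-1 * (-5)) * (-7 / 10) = -35 / 54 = -0.65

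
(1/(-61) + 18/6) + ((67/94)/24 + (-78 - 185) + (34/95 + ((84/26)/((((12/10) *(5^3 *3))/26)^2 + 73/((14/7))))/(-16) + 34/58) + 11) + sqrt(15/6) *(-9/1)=-10681850072374973/43064475570960 - 9 *sqrt(10)/2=-262.27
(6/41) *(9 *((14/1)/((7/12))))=1296/41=31.61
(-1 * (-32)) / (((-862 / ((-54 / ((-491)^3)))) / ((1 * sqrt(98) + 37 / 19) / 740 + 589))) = -0.00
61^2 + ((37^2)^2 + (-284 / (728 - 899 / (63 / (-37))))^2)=11757573750694442 / 6261082129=1877882.05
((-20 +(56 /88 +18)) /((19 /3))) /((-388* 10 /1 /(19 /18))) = 1 /17072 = 0.00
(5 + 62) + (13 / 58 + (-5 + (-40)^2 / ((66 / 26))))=1325497 / 1914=692.53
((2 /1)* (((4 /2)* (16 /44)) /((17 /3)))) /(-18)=-8 /561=-0.01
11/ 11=1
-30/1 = -30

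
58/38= 29/19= 1.53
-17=-17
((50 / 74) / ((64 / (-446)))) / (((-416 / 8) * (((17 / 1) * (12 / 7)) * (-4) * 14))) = -5575 / 100478976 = -0.00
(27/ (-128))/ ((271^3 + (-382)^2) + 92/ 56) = -0.00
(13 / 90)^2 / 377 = 0.00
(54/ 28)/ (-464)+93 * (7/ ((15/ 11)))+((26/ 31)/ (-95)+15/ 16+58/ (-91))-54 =105370723651/ 248699360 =423.69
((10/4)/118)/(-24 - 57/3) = -5/10148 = -0.00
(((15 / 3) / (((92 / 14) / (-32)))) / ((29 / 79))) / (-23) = 44240 / 15341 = 2.88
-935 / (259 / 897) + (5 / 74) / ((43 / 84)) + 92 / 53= -1910283391 / 590261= -3236.34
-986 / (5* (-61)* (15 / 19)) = 18734 / 4575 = 4.09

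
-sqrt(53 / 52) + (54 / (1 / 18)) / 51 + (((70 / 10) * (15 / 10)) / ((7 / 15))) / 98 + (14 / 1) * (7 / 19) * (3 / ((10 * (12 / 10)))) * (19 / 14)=17525 / 833 - sqrt(689) / 26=20.03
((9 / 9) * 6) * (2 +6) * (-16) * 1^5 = -768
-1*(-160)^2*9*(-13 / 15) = 199680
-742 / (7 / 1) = -106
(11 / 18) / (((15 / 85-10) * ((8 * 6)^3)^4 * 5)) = -187 / 2248297766764258661498880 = -0.00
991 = 991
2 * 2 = 4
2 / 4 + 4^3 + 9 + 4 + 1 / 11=1707 / 22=77.59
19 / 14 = 1.36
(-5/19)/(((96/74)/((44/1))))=-2035/228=-8.93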